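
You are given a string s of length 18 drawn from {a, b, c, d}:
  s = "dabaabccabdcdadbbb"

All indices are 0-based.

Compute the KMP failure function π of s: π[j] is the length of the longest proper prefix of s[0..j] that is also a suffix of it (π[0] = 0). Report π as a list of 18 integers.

[0, 0, 0, 0, 0, 0, 0, 0, 0, 0, 1, 0, 1, 2, 1, 0, 0, 0]

π[0] = 0
j=1 s[j]='a': π[1]=0 (border '')
j=2 s[j]='b': π[2]=0 (border '')
j=3 s[j]='a': π[3]=0 (border '')
j=4 s[j]='a': π[4]=0 (border '')
j=5 s[j]='b': π[5]=0 (border '')
j=6 s[j]='c': π[6]=0 (border '')
j=7 s[j]='c': π[7]=0 (border '')
j=8 s[j]='a': π[8]=0 (border '')
j=9 s[j]='b': π[9]=0 (border '')
j=10 s[j]='d': π[10]=1 (border 'd')
j=11 s[j]='c': k: 1→0; π[11]=0 (border '')
j=12 s[j]='d': π[12]=1 (border 'd')
j=13 s[j]='a': π[13]=2 (border 'da')
j=14 s[j]='d': k: 2→0; π[14]=1 (border 'd')
j=15 s[j]='b': k: 1→0; π[15]=0 (border '')
j=16 s[j]='b': π[16]=0 (border '')
j=17 s[j]='b': π[17]=0 (border '')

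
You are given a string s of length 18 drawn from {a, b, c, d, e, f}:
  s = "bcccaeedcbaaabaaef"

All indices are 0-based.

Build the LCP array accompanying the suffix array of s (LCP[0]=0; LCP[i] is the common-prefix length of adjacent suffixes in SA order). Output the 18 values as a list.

[0, 2, 2, 1, 1, 2, 0, 3, 1, 0, 1, 1, 2, 0, 0, 1, 1, 0]

rank | idx | suffix
   0 |  10 | aaabaaef
   1 |  11 | aabaaef
   2 |  14 | aaef
   3 |  12 | abaaef
   4 |   4 | aeedcbaaabaaef
   5 |  15 | aef
   6 |   9 | baaabaaef
   7 |  13 | baaef
   8 |   0 | bcccaeedcbaaabaaef
   9 |   3 | caeedcbaaabaaef
  10 |   8 | cbaaabaaef
  11 |   2 | ccaeedcbaaabaaef
  12 |   1 | cccaeedcbaaabaaef
  13 |   7 | dcbaaabaaef
  14 |   6 | edcbaaabaaef
  15 |   5 | eedcbaaabaaef
  16 |  16 | ef
  17 |  17 | f

SA = [10, 11, 14, 12, 4, 15, 9, 13, 0, 3, 8, 2, 1, 7, 6, 5, 16, 17]
rank  pair      lcp
   1  s[10:],s[11:]  2  'aa'
   2  s[11:],s[14:]  2  'aa'
   3  s[14:],s[12:]  1  'a'
   4  s[12:],s[4:]  1  'a'
   5  s[4:],s[15:]  2  'ae'
   6  s[15:],s[9:]  0  ''
   7  s[9:],s[13:]  3  'baa'
   8  s[13:],s[0:]  1  'b'
   9  s[0:],s[3:]  0  ''
  10  s[3:],s[8:]  1  'c'
  11  s[8:],s[2:]  1  'c'
  12  s[2:],s[1:]  2  'cc'
  13  s[1:],s[7:]  0  ''
  14  s[7:],s[6:]  0  ''
  15  s[6:],s[5:]  1  'e'
  16  s[5:],s[16:]  1  'e'
  17  s[16:],s[17:]  0  ''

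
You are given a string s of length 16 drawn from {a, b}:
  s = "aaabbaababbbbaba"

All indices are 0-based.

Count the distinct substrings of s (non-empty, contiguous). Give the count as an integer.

sorted suffixes:
  #0 SA[0]=15  'a'
  #1 SA[1]=0  'aaabbaababbbbaba'
  #2 SA[2]=5  'aababbbbaba'
  #3 SA[3]=1  'aabbaababbbbaba'
  #4 SA[4]=13  'aba'
  #5 SA[5]=6  'ababbbbaba'
  #6 SA[6]=2  'abbaababbbbaba'
  #7 SA[7]=8  'abbbbaba'
  #8 SA[8]=14  'ba'
  #9 SA[9]=4  'baababbbbaba'
  #10 SA[10]=12  'baba'
  #11 SA[11]=7  'babbbbaba'
  #12 SA[12]=3  'bbaababbbbaba'
  #13 SA[13]=11  'bbaba'
  #14 SA[14]=10  'bbbaba'
  #15 SA[15]=9  'bbbbaba'

SA = [15, 0, 5, 1, 13, 6, 2, 8, 14, 4, 12, 7, 3, 11, 10, 9]
rank  pair      lcp
   1  s[15:],s[0:]  1  'a'
   2  s[0:],s[5:]  2  'aa'
   3  s[5:],s[1:]  3  'aab'
   4  s[1:],s[13:]  1  'a'
   5  s[13:],s[6:]  3  'aba'
   6  s[6:],s[2:]  2  'ab'
   7  s[2:],s[8:]  3  'abb'
   8  s[8:],s[14:]  0  ''
   9  s[14:],s[4:]  2  'ba'
  10  s[4:],s[12:]  2  'ba'
  11  s[12:],s[7:]  3  'bab'
  12  s[7:],s[3:]  1  'b'
  13  s[3:],s[11:]  3  'bba'
  14  s[11:],s[10:]  2  'bb'
  15  s[10:],s[9:]  3  'bbb'

n(n+1)/2 = 16·17/2 = 136
Σ LCP = 0 + 1 + 2 + 3 + 1 + 3 + 2 + 3 + 0 + 2 + 2 + 3 + 1 + 3 + 2 + 3 = 31
distinct = 136 − 31 = 105

105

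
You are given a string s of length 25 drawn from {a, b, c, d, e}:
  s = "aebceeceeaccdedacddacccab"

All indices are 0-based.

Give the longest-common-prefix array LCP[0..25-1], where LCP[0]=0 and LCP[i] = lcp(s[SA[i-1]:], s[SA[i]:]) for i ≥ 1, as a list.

[0, 1, 3, 2, 1, 0, 1, 0, 1, 2, 2, 1, 2, 1, 3, 0, 3, 1, 1, 0, 1, 1, 1, 1, 2]

rank | idx | suffix
   0 |  23 | ab
   1 |  19 | acccab
   2 |   9 | accdedacddacccab
   3 |  15 | acddacccab
   4 |   0 | aebceeceeaccdedacddacccab
   5 |  24 | b
   6 |   2 | bceeceeaccdedacddacccab
   7 |  22 | cab
   8 |  21 | ccab
   9 |  20 | cccab
  10 |  10 | ccdedacddacccab
  11 |  16 | cddacccab
  12 |  11 | cdedacddacccab
  13 |   6 | ceeaccdedacddacccab
  14 |   3 | ceeceeaccdedacddacccab
  15 |  18 | dacccab
  16 |  14 | dacddacccab
  17 |  17 | ddacccab
  18 |  12 | dedacddacccab
  19 |   8 | eaccdedacddacccab
  20 |   1 | ebceeceeaccdedacddacccab
  21 |   5 | eceeaccdedacddacccab
  22 |  13 | edacddacccab
  23 |   7 | eeaccdedacddacccab
  24 |   4 | eeceeaccdedacddacccab

SA = [23, 19, 9, 15, 0, 24, 2, 22, 21, 20, 10, 16, 11, 6, 3, 18, 14, 17, 12, 8, 1, 5, 13, 7, 4]
rank  pair      lcp
   1  s[23:],s[19:]  1  'a'
   2  s[19:],s[9:]  3  'acc'
   3  s[9:],s[15:]  2  'ac'
   4  s[15:],s[0:]  1  'a'
   5  s[0:],s[24:]  0  ''
   6  s[24:],s[2:]  1  'b'
   7  s[2:],s[22:]  0  ''
   8  s[22:],s[21:]  1  'c'
   9  s[21:],s[20:]  2  'cc'
  10  s[20:],s[10:]  2  'cc'
  11  s[10:],s[16:]  1  'c'
  12  s[16:],s[11:]  2  'cd'
  13  s[11:],s[6:]  1  'c'
  14  s[6:],s[3:]  3  'cee'
  15  s[3:],s[18:]  0  ''
  16  s[18:],s[14:]  3  'dac'
  17  s[14:],s[17:]  1  'd'
  18  s[17:],s[12:]  1  'd'
  19  s[12:],s[8:]  0  ''
  20  s[8:],s[1:]  1  'e'
  21  s[1:],s[5:]  1  'e'
  22  s[5:],s[13:]  1  'e'
  23  s[13:],s[7:]  1  'e'
  24  s[7:],s[4:]  2  'ee'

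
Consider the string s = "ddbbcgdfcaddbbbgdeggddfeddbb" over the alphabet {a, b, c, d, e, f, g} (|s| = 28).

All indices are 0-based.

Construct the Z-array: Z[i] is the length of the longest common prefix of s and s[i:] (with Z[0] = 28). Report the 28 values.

[28, 1, 0, 0, 0, 0, 1, 0, 0, 0, 4, 1, 0, 0, 0, 0, 1, 0, 0, 0, 2, 1, 0, 0, 4, 1, 0, 0]

Z[0]=28
i=1: fresh scan; Z[1]=1 extend→box=[1,2)
i=2: fresh scan; Z[2]=0
i=3: fresh scan; Z[3]=0
i=4: fresh scan; Z[4]=0
i=5: fresh scan; Z[5]=0
i=6: fresh scan; Z[6]=1 extend→box=[6,7)
i=7: fresh scan; Z[7]=0
i=8: fresh scan; Z[8]=0
i=9: fresh scan; Z[9]=0
i=10: fresh scan; Z[10]=4 extend→box=[10,14)
i=11: min(r-i=3, Z[1]=1)=1; Z[11]=1
i=12: min(r-i=2, Z[2]=0)=0; Z[12]=0
i=13: min(r-i=1, Z[3]=0)=0; Z[13]=0
i=14: fresh scan; Z[14]=0
i=15: fresh scan; Z[15]=0
i=16: fresh scan; Z[16]=1 extend→box=[16,17)
i=17: fresh scan; Z[17]=0
i=18: fresh scan; Z[18]=0
i=19: fresh scan; Z[19]=0
i=20: fresh scan; Z[20]=2 extend→box=[20,22)
i=21: min(r-i=1, Z[1]=1)=1; Z[21]=1
i=22: fresh scan; Z[22]=0
i=23: fresh scan; Z[23]=0
i=24: fresh scan; Z[24]=4 extend→box=[24,28)
i=25: min(r-i=3, Z[1]=1)=1; Z[25]=1
i=26: min(r-i=2, Z[2]=0)=0; Z[26]=0
i=27: min(r-i=1, Z[3]=0)=0; Z[27]=0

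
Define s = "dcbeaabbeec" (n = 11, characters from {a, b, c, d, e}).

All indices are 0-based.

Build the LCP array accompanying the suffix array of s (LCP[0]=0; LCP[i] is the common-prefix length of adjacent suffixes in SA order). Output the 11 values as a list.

rank→(start, suffix):
  0 → (4, 'aabbeec')
  1 → (5, 'abbeec')
  2 → (6, 'bbeec')
  3 → (2, 'beaabbeec')
  4 → (7, 'beec')
  5 → (10, 'c')
  6 → (1, 'cbeaabbeec')
  7 → (0, 'dcbeaabbeec')
  8 → (3, 'eaabbeec')
  9 → (9, 'ec')
  10 → (8, 'eec')

SA = [4, 5, 6, 2, 7, 10, 1, 0, 3, 9, 8]
rank  pair      lcp
   1  s[4:],s[5:]  1  'a'
   2  s[5:],s[6:]  0  ''
   3  s[6:],s[2:]  1  'b'
   4  s[2:],s[7:]  2  'be'
   5  s[7:],s[10:]  0  ''
   6  s[10:],s[1:]  1  'c'
   7  s[1:],s[0:]  0  ''
   8  s[0:],s[3:]  0  ''
   9  s[3:],s[9:]  1  'e'
  10  s[9:],s[8:]  1  'e'

[0, 1, 0, 1, 2, 0, 1, 0, 0, 1, 1]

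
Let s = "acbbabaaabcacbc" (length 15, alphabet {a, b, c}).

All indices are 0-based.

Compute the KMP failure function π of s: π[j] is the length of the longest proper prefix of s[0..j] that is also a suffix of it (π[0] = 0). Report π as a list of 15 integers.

[0, 0, 0, 0, 1, 0, 1, 1, 1, 0, 0, 1, 2, 3, 0]

π[0] = 0
j=1 s[j]='c': π[1]=0 (border '')
j=2 s[j]='b': π[2]=0 (border '')
j=3 s[j]='b': π[3]=0 (border '')
j=4 s[j]='a': π[4]=1 (border 'a')
j=5 s[j]='b': k: 1→0; π[5]=0 (border '')
j=6 s[j]='a': π[6]=1 (border 'a')
j=7 s[j]='a': k: 1→0; π[7]=1 (border 'a')
j=8 s[j]='a': k: 1→0; π[8]=1 (border 'a')
j=9 s[j]='b': k: 1→0; π[9]=0 (border '')
j=10 s[j]='c': π[10]=0 (border '')
j=11 s[j]='a': π[11]=1 (border 'a')
j=12 s[j]='c': π[12]=2 (border 'ac')
j=13 s[j]='b': π[13]=3 (border 'acb')
j=14 s[j]='c': k: 3→0; π[14]=0 (border '')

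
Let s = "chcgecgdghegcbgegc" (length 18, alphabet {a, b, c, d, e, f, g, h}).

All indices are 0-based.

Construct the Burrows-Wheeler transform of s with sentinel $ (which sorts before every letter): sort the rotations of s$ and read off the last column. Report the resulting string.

ccggeh$gggheeccbdcg

rank  rotation             last
    0  $chcgecgdghegcbgegc  c
    1  bgegc$chcgecgdghegc  c
    2  c$chcgecgdghegcbgeg  g
    3  cbgegc$chcgecgdgheg  g
    4  cgdghegcbgegc$chcge  e
    5  cgecgdghegcbgegc$ch  h
    6  chcgecgdghegcbgegc$  $
    7  dghegcbgegc$chcgecg  g
    8  ecgdghegcbgegc$chcg  g
    9  egc$chcgecgdghegcbg  g
   10  egcbgegc$chcgecgdgh  h
   11  gc$chcgecgdghegcbge  e
   12  gcbgegc$chcgecgdghe  e
   13  gdghegcbgegc$chcgec  c
   14  gecgdghegcbgegc$chc  c
   15  gegc$chcgecgdghegcb  b
   16  ghegcbgegc$chcgecgd  d
   17  hcgecgdghegcbgegc$c  c
   18  hegcbgegc$chcgecgdg  g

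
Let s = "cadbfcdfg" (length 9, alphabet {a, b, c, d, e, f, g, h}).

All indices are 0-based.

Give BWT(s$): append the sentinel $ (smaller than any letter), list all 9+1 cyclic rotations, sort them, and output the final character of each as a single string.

rank  rotation    last
    0  $cadbfcdfg  g
    1  adbfcdfg$c  c
    2  bfcdfg$cad  d
    3  cadbfcdfg$  $
    4  cdfg$cadbf  f
    5  dbfcdfg$ca  a
    6  dfg$cadbfc  c
    7  fcdfg$cadb  b
    8  fg$cadbfcd  d
    9  g$cadbfcdf  f

gcd$facbdf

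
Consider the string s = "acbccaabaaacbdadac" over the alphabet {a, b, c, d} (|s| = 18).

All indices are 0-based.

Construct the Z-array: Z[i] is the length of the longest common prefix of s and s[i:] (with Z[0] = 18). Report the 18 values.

Z[0]=18
i=1: outside box; Z[1]=0
i=2: outside box; Z[2]=0
i=3: outside box; Z[3]=0
i=4: outside box; Z[4]=0
i=5: outside box; Z[5]=1 grow→box=[5,6)
i=6: outside box; Z[6]=1 grow→box=[6,7)
i=7: outside box; Z[7]=0
i=8: outside box; Z[8]=1 grow→box=[8,9)
i=9: outside box; Z[9]=1 grow→box=[9,10)
i=10: outside box; Z[10]=3 grow→box=[10,13)
i=11: min(r-i=2, Z[1]=0)=0; Z[11]=0
i=12: min(r-i=1, Z[2]=0)=0; Z[12]=0
i=13: outside box; Z[13]=0
i=14: outside box; Z[14]=1 grow→box=[14,15)
i=15: outside box; Z[15]=0
i=16: outside box; Z[16]=2 grow→box=[16,18)
i=17: min(r-i=1, Z[1]=0)=0; Z[17]=0

[18, 0, 0, 0, 0, 1, 1, 0, 1, 1, 3, 0, 0, 0, 1, 0, 2, 0]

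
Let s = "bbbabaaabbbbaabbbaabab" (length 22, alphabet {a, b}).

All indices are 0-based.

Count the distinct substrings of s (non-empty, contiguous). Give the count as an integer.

194

rank→(start, suffix):
  0 → (5, 'aaabbbbaabbbaabab')
  1 → (17, 'aabab')
  2 → (12, 'aabbbaabab')
  3 → (6, 'aabbbbaabbbaabab')
  4 → (20, 'ab')
  5 → (3, 'abaaabbbbaabbbaabab')
  6 → (18, 'abab')
  7 → (13, 'abbbaabab')
  8 → (7, 'abbbbaabbbaabab')
  9 → (21, 'b')
  10 → (4, 'baaabbbbaabbbaabab')
  11 → (16, 'baabab')
  12 → (11, 'baabbbaabab')
  13 → (19, 'bab')
  14 → (2, 'babaaabbbbaabbbaabab')
  15 → (15, 'bbaabab')
  16 → (10, 'bbaabbbaabab')
  17 → (1, 'bbabaaabbbbaabbbaabab')
  18 → (14, 'bbbaabab')
  19 → (9, 'bbbaabbbaabab')
  20 → (0, 'bbbabaaabbbbaabbbaabab')
  21 → (8, 'bbbbaabbbaabab')

SA = [5, 17, 12, 6, 20, 3, 18, 13, 7, 21, 4, 16, 11, 19, 2, 15, 10, 1, 14, 9, 0, 8]
[i] adj suffixes → lcp
  [1] 5/17 → 2 ('aa')
  [2] 17/12 → 3 ('aab')
  [3] 12/6 → 5 ('aabbb')
  [4] 6/20 → 1 ('a')
  [5] 20/3 → 2 ('ab')
  [6] 3/18 → 3 ('aba')
  [7] 18/13 → 2 ('ab')
  [8] 13/7 → 4 ('abbb')
  [9] 7/21 → 0 ('')
  [10] 21/4 → 1 ('b')
  [11] 4/16 → 3 ('baa')
  [12] 16/11 → 4 ('baab')
  [13] 11/19 → 2 ('ba')
  [14] 19/2 → 3 ('bab')
  [15] 2/15 → 1 ('b')
  [16] 15/10 → 5 ('bbaab')
  [17] 10/1 → 3 ('bba')
  [18] 1/14 → 2 ('bb')
  [19] 14/9 → 6 ('bbbaab')
  [20] 9/0 → 4 ('bbba')
  [21] 0/8 → 3 ('bbb')

n(n+1)/2 = 22·23/2 = 253
Σ LCP = 0 + 2 + 3 + 5 + 1 + 2 + 3 + 2 + 4 + 0 + 1 + 3 + 4 + 2 + 3 + 1 + 5 + 3 + 2 + 6 + 4 + 3 = 59
distinct = 253 − 59 = 194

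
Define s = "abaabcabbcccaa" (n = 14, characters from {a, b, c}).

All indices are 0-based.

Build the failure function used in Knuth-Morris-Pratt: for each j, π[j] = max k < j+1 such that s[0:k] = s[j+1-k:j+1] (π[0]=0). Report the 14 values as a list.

[0, 0, 1, 1, 2, 0, 1, 2, 0, 0, 0, 0, 1, 1]

π[0] = 0
j=1 s[j]='b': π[1]=0 (border '')
j=2 s[j]='a': π[2]=1 (border 'a')
j=3 s[j]='a': k: 1→0; π[3]=1 (border 'a')
j=4 s[j]='b': π[4]=2 (border 'ab')
j=5 s[j]='c': k: 2→0; π[5]=0 (border '')
j=6 s[j]='a': π[6]=1 (border 'a')
j=7 s[j]='b': π[7]=2 (border 'ab')
j=8 s[j]='b': k: 2→0; π[8]=0 (border '')
j=9 s[j]='c': π[9]=0 (border '')
j=10 s[j]='c': π[10]=0 (border '')
j=11 s[j]='c': π[11]=0 (border '')
j=12 s[j]='a': π[12]=1 (border 'a')
j=13 s[j]='a': k: 1→0; π[13]=1 (border 'a')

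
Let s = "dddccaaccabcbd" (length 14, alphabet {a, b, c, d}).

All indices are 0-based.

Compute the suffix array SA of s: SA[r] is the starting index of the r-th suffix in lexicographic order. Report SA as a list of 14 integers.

rank→(start, suffix):
  0 → (5, 'aaccabcbd')
  1 → (9, 'abcbd')
  2 → (6, 'accabcbd')
  3 → (10, 'bcbd')
  4 → (12, 'bd')
  5 → (4, 'caaccabcbd')
  6 → (8, 'cabcbd')
  7 → (11, 'cbd')
  8 → (3, 'ccaaccabcbd')
  9 → (7, 'ccabcbd')
  10 → (13, 'd')
  11 → (2, 'dccaaccabcbd')
  12 → (1, 'ddccaaccabcbd')
  13 → (0, 'dddccaaccabcbd')

[5, 9, 6, 10, 12, 4, 8, 11, 3, 7, 13, 2, 1, 0]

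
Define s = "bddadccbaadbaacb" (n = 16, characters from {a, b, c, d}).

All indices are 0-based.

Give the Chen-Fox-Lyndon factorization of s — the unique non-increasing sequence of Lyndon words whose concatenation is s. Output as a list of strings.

emit factor 1: 'bdd' (i=0, period=3)
emit factor 2: 'adccb' (i=3, period=5)
emit factor 3: 'aadb' (i=8, period=4)
emit factor 4: 'aacb' (i=12, period=4)

["bdd", "adccb", "aadb", "aacb"]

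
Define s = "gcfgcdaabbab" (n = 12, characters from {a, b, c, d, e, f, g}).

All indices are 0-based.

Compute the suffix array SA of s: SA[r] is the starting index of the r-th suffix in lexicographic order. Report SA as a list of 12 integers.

[6, 10, 7, 11, 9, 8, 4, 1, 5, 2, 3, 0]

sorted suffixes:
  #0 SA[0]=6  'aabbab'
  #1 SA[1]=10  'ab'
  #2 SA[2]=7  'abbab'
  #3 SA[3]=11  'b'
  #4 SA[4]=9  'bab'
  #5 SA[5]=8  'bbab'
  #6 SA[6]=4  'cdaabbab'
  #7 SA[7]=1  'cfgcdaabbab'
  #8 SA[8]=5  'daabbab'
  #9 SA[9]=2  'fgcdaabbab'
  #10 SA[10]=3  'gcdaabbab'
  #11 SA[11]=0  'gcfgcdaabbab'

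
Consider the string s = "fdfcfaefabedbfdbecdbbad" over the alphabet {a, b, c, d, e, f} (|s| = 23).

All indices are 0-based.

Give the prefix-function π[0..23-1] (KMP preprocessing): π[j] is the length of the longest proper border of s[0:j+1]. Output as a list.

[0, 0, 1, 0, 1, 0, 0, 1, 0, 0, 0, 0, 0, 1, 2, 0, 0, 0, 0, 0, 0, 0, 0]

π[0] = 0
j=1 s[j]='d': π[1]=0 (border '')
j=2 s[j]='f': π[2]=1 (border 'f')
j=3 s[j]='c': k: 1→0; π[3]=0 (border '')
j=4 s[j]='f': π[4]=1 (border 'f')
j=5 s[j]='a': k: 1→0; π[5]=0 (border '')
j=6 s[j]='e': π[6]=0 (border '')
j=7 s[j]='f': π[7]=1 (border 'f')
j=8 s[j]='a': k: 1→0; π[8]=0 (border '')
j=9 s[j]='b': π[9]=0 (border '')
j=10 s[j]='e': π[10]=0 (border '')
j=11 s[j]='d': π[11]=0 (border '')
j=12 s[j]='b': π[12]=0 (border '')
j=13 s[j]='f': π[13]=1 (border 'f')
j=14 s[j]='d': π[14]=2 (border 'fd')
j=15 s[j]='b': k: 2→0; π[15]=0 (border '')
j=16 s[j]='e': π[16]=0 (border '')
j=17 s[j]='c': π[17]=0 (border '')
j=18 s[j]='d': π[18]=0 (border '')
j=19 s[j]='b': π[19]=0 (border '')
j=20 s[j]='b': π[20]=0 (border '')
j=21 s[j]='a': π[21]=0 (border '')
j=22 s[j]='d': π[22]=0 (border '')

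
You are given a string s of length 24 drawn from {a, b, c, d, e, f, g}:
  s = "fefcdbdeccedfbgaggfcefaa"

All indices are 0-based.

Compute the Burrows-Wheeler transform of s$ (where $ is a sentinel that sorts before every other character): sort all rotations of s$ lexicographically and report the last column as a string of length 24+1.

rank  rotation                   last
    0  $fefcdbdeccedfbgaggfcefaa  a
    1  a$fefcdbdeccedfbgaggfcefa  a
    2  aa$fefcdbdeccedfbgaggfcef  f
    3  aggfcefaa$fefcdbdeccedfbg  g
    4  bdeccedfbgaggfcefaa$fefcd  d
    5  bgaggfcefaa$fefcdbdeccedf  f
    6  ccedfbgaggfcefaa$fefcdbde  e
    7  cdbdeccedfbgaggfcefaa$fef  f
    8  cedfbgaggfcefaa$fefcdbdec  c
    9  cefaa$fefcdbdeccedfbgaggf  f
   10  dbdeccedfbgaggfcefaa$fefc  c
   11  deccedfbgaggfcefaa$fefcdb  b
   12  dfbgaggfcefaa$fefcdbdecce  e
   13  eccedfbgaggfcefaa$fefcdbd  d
   14  edfbgaggfcefaa$fefcdbdecc  c
   15  efaa$fefcdbdeccedfbgaggfc  c
   16  efcdbdeccedfbgaggfcefaa$f  f
   17  faa$fefcdbdeccedfbgaggfce  e
   18  fbgaggfcefaa$fefcdbdecced  d
   19  fcdbdeccedfbgaggfcefaa$fe  e
   20  fcefaa$fefcdbdeccedfbgagg  g
   21  fefcdbdeccedfbgaggfcefaa$  $
   22  gaggfcefaa$fefcdbdeccedfb  b
   23  gfcefaa$fefcdbdeccedfbgag  g
   24  ggfcefaa$fefcdbdeccedfbga  a

aafgdfefcfcbedccfedeg$bga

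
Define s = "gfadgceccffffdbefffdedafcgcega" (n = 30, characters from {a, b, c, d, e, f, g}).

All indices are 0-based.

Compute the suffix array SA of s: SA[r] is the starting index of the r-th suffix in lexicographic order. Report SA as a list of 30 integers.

[29, 2, 22, 14, 7, 5, 26, 8, 24, 21, 13, 19, 3, 6, 20, 15, 27, 1, 23, 12, 18, 11, 17, 10, 16, 9, 28, 4, 25, 0]

rank | idx | suffix
   0 |  29 | a
   1 |   2 | adgceccffffdbefffdedafcgcega
   2 |  22 | afcgcega
   3 |  14 | befffdedafcgcega
   4 |   7 | ccffffdbefffdedafcgcega
   5 |   5 | ceccffffdbefffdedafcgcega
   6 |  26 | cega
   7 |   8 | cffffdbefffdedafcgcega
   8 |  24 | cgcega
   9 |  21 | dafcgcega
  10 |  13 | dbefffdedafcgcega
  11 |  19 | dedafcgcega
  12 |   3 | dgceccffffdbefffdedafcgcega
  13 |   6 | eccffffdbefffdedafcgcega
  14 |  20 | edafcgcega
  15 |  15 | efffdedafcgcega
  16 |  27 | ega
  17 |   1 | fadgceccffffdbefffdedafcgcega
  18 |  23 | fcgcega
  19 |  12 | fdbefffdedafcgcega
  20 |  18 | fdedafcgcega
  21 |  11 | ffdbefffdedafcgcega
  22 |  17 | ffdedafcgcega
  23 |  10 | fffdbefffdedafcgcega
  24 |  16 | fffdedafcgcega
  25 |   9 | ffffdbefffdedafcgcega
  26 |  28 | ga
  27 |   4 | gceccffffdbefffdedafcgcega
  28 |  25 | gcega
  29 |   0 | gfadgceccffffdbefffdedafcgcega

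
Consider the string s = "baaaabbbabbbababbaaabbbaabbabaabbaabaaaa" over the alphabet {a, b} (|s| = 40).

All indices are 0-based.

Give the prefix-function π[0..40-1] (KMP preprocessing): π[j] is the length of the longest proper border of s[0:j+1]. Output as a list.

[0, 0, 0, 0, 0, 1, 1, 1, 2, 1, 1, 1, 2, 1, 2, 1, 1, 2, 3, 4, 1, 1, 1, 2, 3, 1, 1, 2, 1, 2, 3, 1, 1, 2, 3, 1, 2, 3, 4, 5]

π[0] = 0
j=1 s[j]='a': π[1]=0 (border '')
j=2 s[j]='a': π[2]=0 (border '')
j=3 s[j]='a': π[3]=0 (border '')
j=4 s[j]='a': π[4]=0 (border '')
j=5 s[j]='b': π[5]=1 (border 'b')
j=6 s[j]='b': k: 1→0; π[6]=1 (border 'b')
j=7 s[j]='b': k: 1→0; π[7]=1 (border 'b')
j=8 s[j]='a': π[8]=2 (border 'ba')
j=9 s[j]='b': k: 2→0; π[9]=1 (border 'b')
j=10 s[j]='b': k: 1→0; π[10]=1 (border 'b')
j=11 s[j]='b': k: 1→0; π[11]=1 (border 'b')
j=12 s[j]='a': π[12]=2 (border 'ba')
j=13 s[j]='b': k: 2→0; π[13]=1 (border 'b')
j=14 s[j]='a': π[14]=2 (border 'ba')
j=15 s[j]='b': k: 2→0; π[15]=1 (border 'b')
j=16 s[j]='b': k: 1→0; π[16]=1 (border 'b')
j=17 s[j]='a': π[17]=2 (border 'ba')
j=18 s[j]='a': π[18]=3 (border 'baa')
j=19 s[j]='a': π[19]=4 (border 'baaa')
j=20 s[j]='b': k: 4→0; π[20]=1 (border 'b')
j=21 s[j]='b': k: 1→0; π[21]=1 (border 'b')
j=22 s[j]='b': k: 1→0; π[22]=1 (border 'b')
j=23 s[j]='a': π[23]=2 (border 'ba')
j=24 s[j]='a': π[24]=3 (border 'baa')
j=25 s[j]='b': k: 3→0; π[25]=1 (border 'b')
j=26 s[j]='b': k: 1→0; π[26]=1 (border 'b')
j=27 s[j]='a': π[27]=2 (border 'ba')
j=28 s[j]='b': k: 2→0; π[28]=1 (border 'b')
j=29 s[j]='a': π[29]=2 (border 'ba')
j=30 s[j]='a': π[30]=3 (border 'baa')
j=31 s[j]='b': k: 3→0; π[31]=1 (border 'b')
j=32 s[j]='b': k: 1→0; π[32]=1 (border 'b')
j=33 s[j]='a': π[33]=2 (border 'ba')
j=34 s[j]='a': π[34]=3 (border 'baa')
j=35 s[j]='b': k: 3→0; π[35]=1 (border 'b')
j=36 s[j]='a': π[36]=2 (border 'ba')
j=37 s[j]='a': π[37]=3 (border 'baa')
j=38 s[j]='a': π[38]=4 (border 'baaa')
j=39 s[j]='a': π[39]=5 (border 'baaaa')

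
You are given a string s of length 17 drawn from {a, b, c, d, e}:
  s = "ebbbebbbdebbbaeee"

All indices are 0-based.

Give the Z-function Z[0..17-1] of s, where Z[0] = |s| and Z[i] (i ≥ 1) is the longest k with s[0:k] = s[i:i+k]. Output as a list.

Z[0]=17
i=1: fresh scan; Z[1]=0
i=2: fresh scan; Z[2]=0
i=3: fresh scan; Z[3]=0
i=4: fresh scan; Z[4]=4 grow→box=[4,8)
i=5: min(r-i=3, Z[1]=0)=0; Z[5]=0
i=6: min(r-i=2, Z[2]=0)=0; Z[6]=0
i=7: min(r-i=1, Z[3]=0)=0; Z[7]=0
i=8: fresh scan; Z[8]=0
i=9: fresh scan; Z[9]=4 grow→box=[9,13)
i=10: min(r-i=3, Z[1]=0)=0; Z[10]=0
i=11: min(r-i=2, Z[2]=0)=0; Z[11]=0
i=12: min(r-i=1, Z[3]=0)=0; Z[12]=0
i=13: fresh scan; Z[13]=0
i=14: fresh scan; Z[14]=1 grow→box=[14,15)
i=15: fresh scan; Z[15]=1 grow→box=[15,16)
i=16: fresh scan; Z[16]=1 grow→box=[16,17)

[17, 0, 0, 0, 4, 0, 0, 0, 0, 4, 0, 0, 0, 0, 1, 1, 1]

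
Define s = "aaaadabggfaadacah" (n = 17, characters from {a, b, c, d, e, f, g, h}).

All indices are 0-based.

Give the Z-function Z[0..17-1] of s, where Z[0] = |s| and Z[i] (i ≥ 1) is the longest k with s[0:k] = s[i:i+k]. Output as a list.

Z[0]=17
i=1: fresh scan; Z[1]=3 extend→box=[1,4)
i=2: min(r-i=2, Z[1]=3)=2; Z[2]=2
i=3: min(r-i=1, Z[2]=2)=1; Z[3]=1
i=4: fresh scan; Z[4]=0
i=5: fresh scan; Z[5]=1 extend→box=[5,6)
i=6: fresh scan; Z[6]=0
i=7: fresh scan; Z[7]=0
i=8: fresh scan; Z[8]=0
i=9: fresh scan; Z[9]=0
i=10: fresh scan; Z[10]=2 extend→box=[10,12)
i=11: min(r-i=1, Z[1]=3)=1; Z[11]=1
i=12: fresh scan; Z[12]=0
i=13: fresh scan; Z[13]=1 extend→box=[13,14)
i=14: fresh scan; Z[14]=0
i=15: fresh scan; Z[15]=1 extend→box=[15,16)
i=16: fresh scan; Z[16]=0

[17, 3, 2, 1, 0, 1, 0, 0, 0, 0, 2, 1, 0, 1, 0, 1, 0]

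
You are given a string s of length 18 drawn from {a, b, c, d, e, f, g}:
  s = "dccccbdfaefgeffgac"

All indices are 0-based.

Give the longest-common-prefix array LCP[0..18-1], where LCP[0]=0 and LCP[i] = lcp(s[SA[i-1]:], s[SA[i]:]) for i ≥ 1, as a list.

[0, 1, 0, 0, 1, 1, 2, 3, 0, 1, 0, 2, 0, 1, 1, 2, 0, 1]

rank→(start, suffix):
  0 → (16, 'ac')
  1 → (8, 'aefgeffgac')
  2 → (5, 'bdfaefgeffgac')
  3 → (17, 'c')
  4 → (4, 'cbdfaefgeffgac')
  5 → (3, 'ccbdfaefgeffgac')
  6 → (2, 'cccbdfaefgeffgac')
  7 → (1, 'ccccbdfaefgeffgac')
  8 → (0, 'dccccbdfaefgeffgac')
  9 → (6, 'dfaefgeffgac')
  10 → (12, 'effgac')
  11 → (9, 'efgeffgac')
  12 → (7, 'faefgeffgac')
  13 → (13, 'ffgac')
  14 → (14, 'fgac')
  15 → (10, 'fgeffgac')
  16 → (15, 'gac')
  17 → (11, 'geffgac')

SA = [16, 8, 5, 17, 4, 3, 2, 1, 0, 6, 12, 9, 7, 13, 14, 10, 15, 11]
i: (SA[i-1],SA[i]) lcp shared
  1: (16,8) 1 'a'
  2: (8,5) 0 ''
  3: (5,17) 0 ''
  4: (17,4) 1 'c'
  5: (4,3) 1 'c'
  6: (3,2) 2 'cc'
  7: (2,1) 3 'ccc'
  8: (1,0) 0 ''
  9: (0,6) 1 'd'
  10: (6,12) 0 ''
  11: (12,9) 2 'ef'
  12: (9,7) 0 ''
  13: (7,13) 1 'f'
  14: (13,14) 1 'f'
  15: (14,10) 2 'fg'
  16: (10,15) 0 ''
  17: (15,11) 1 'g'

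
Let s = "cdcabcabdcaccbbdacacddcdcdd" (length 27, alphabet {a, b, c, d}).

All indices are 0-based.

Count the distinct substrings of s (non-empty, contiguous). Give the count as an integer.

335

sorted suffixes:
  #0 SA[0]=3  'abcabdcaccbbdacacddcdcdd'
  #1 SA[1]=6  'abdcaccbbdacacddcdcdd'
  #2 SA[2]=16  'acacddcdcdd'
  #3 SA[3]=10  'accbbdacacddcdcdd'
  #4 SA[4]=18  'acddcdcdd'
  #5 SA[5]=13  'bbdacacddcdcdd'
  #6 SA[6]=4  'bcabdcaccbbdacacddcdcdd'
  #7 SA[7]=14  'bdacacddcdcdd'
  #8 SA[8]=7  'bdcaccbbdacacddcdcdd'
  #9 SA[9]=2  'cabcabdcaccbbdacacddcdcdd'
  #10 SA[10]=5  'cabdcaccbbdacacddcdcdd'
  #11 SA[11]=9  'caccbbdacacddcdcdd'
  #12 SA[12]=17  'cacddcdcdd'
  #13 SA[13]=12  'cbbdacacddcdcdd'
  #14 SA[14]=11  'ccbbdacacddcdcdd'
  #15 SA[15]=0  'cdcabcabdcaccbbdacacddcdcdd'
  #16 SA[16]=22  'cdcdd'
  #17 SA[17]=24  'cdd'
  #18 SA[18]=19  'cddcdcdd'
  #19 SA[19]=26  'd'
  #20 SA[20]=15  'dacacddcdcdd'
  #21 SA[21]=1  'dcabcabdcaccbbdacacddcdcdd'
  #22 SA[22]=8  'dcaccbbdacacddcdcdd'
  #23 SA[23]=21  'dcdcdd'
  #24 SA[24]=23  'dcdd'
  #25 SA[25]=25  'dd'
  #26 SA[26]=20  'ddcdcdd'

SA = [3, 6, 16, 10, 18, 13, 4, 14, 7, 2, 5, 9, 17, 12, 11, 0, 22, 24, 19, 26, 15, 1, 8, 21, 23, 25, 20]
i: (SA[i-1],SA[i]) lcp shared
  1: (3,6) 2 'ab'
  2: (6,16) 1 'a'
  3: (16,10) 2 'ac'
  4: (10,18) 2 'ac'
  5: (18,13) 0 ''
  6: (13,4) 1 'b'
  7: (4,14) 1 'b'
  8: (14,7) 2 'bd'
  9: (7,2) 0 ''
  10: (2,5) 3 'cab'
  11: (5,9) 2 'ca'
  12: (9,17) 3 'cac'
  13: (17,12) 1 'c'
  14: (12,11) 1 'c'
  15: (11,0) 1 'c'
  16: (0,22) 3 'cdc'
  17: (22,24) 2 'cd'
  18: (24,19) 3 'cdd'
  19: (19,26) 0 ''
  20: (26,15) 1 'd'
  21: (15,1) 1 'd'
  22: (1,8) 3 'dca'
  23: (8,21) 2 'dc'
  24: (21,23) 3 'dcd'
  25: (23,25) 1 'd'
  26: (25,20) 2 'dd'

n(n+1)/2 = 27·28/2 = 378
Σ LCP = 0 + 2 + 1 + 2 + 2 + 0 + 1 + 1 + 2 + 0 + 3 + 2 + 3 + 1 + 1 + 1 + 3 + 2 + 3 + 0 + 1 + 1 + 3 + 2 + 3 + 1 + 2 = 43
distinct = 378 − 43 = 335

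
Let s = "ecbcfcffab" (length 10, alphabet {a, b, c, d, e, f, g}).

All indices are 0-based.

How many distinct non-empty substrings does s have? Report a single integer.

49

rank | idx | suffix
   0 |   8 | ab
   1 |   9 | b
   2 |   2 | bcfcffab
   3 |   1 | cbcfcffab
   4 |   3 | cfcffab
   5 |   5 | cffab
   6 |   0 | ecbcfcffab
   7 |   7 | fab
   8 |   4 | fcffab
   9 |   6 | ffab

SA = [8, 9, 2, 1, 3, 5, 0, 7, 4, 6]
[i] adj suffixes → lcp
  [1] 8/9 → 0 ('')
  [2] 9/2 → 1 ('b')
  [3] 2/1 → 0 ('')
  [4] 1/3 → 1 ('c')
  [5] 3/5 → 2 ('cf')
  [6] 5/0 → 0 ('')
  [7] 0/7 → 0 ('')
  [8] 7/4 → 1 ('f')
  [9] 4/6 → 1 ('f')

n(n+1)/2 = 10·11/2 = 55
Σ LCP = 0 + 0 + 1 + 0 + 1 + 2 + 0 + 0 + 1 + 1 = 6
distinct = 55 − 6 = 49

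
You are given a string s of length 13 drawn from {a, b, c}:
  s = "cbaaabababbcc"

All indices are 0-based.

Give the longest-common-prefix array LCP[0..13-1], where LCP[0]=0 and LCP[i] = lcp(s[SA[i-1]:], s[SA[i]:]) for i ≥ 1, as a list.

[0, 2, 1, 4, 2, 0, 2, 3, 1, 1, 0, 1, 1]

sorted suffixes:
  #0 SA[0]=2  'aaabababbcc'
  #1 SA[1]=3  'aabababbcc'
  #2 SA[2]=4  'abababbcc'
  #3 SA[3]=6  'ababbcc'
  #4 SA[4]=8  'abbcc'
  #5 SA[5]=1  'baaabababbcc'
  #6 SA[6]=5  'bababbcc'
  #7 SA[7]=7  'babbcc'
  #8 SA[8]=9  'bbcc'
  #9 SA[9]=10  'bcc'
  #10 SA[10]=12  'c'
  #11 SA[11]=0  'cbaaabababbcc'
  #12 SA[12]=11  'cc'

SA = [2, 3, 4, 6, 8, 1, 5, 7, 9, 10, 12, 0, 11]
[i] adj suffixes → lcp
  [1] 2/3 → 2 ('aa')
  [2] 3/4 → 1 ('a')
  [3] 4/6 → 4 ('abab')
  [4] 6/8 → 2 ('ab')
  [5] 8/1 → 0 ('')
  [6] 1/5 → 2 ('ba')
  [7] 5/7 → 3 ('bab')
  [8] 7/9 → 1 ('b')
  [9] 9/10 → 1 ('b')
  [10] 10/12 → 0 ('')
  [11] 12/0 → 1 ('c')
  [12] 0/11 → 1 ('c')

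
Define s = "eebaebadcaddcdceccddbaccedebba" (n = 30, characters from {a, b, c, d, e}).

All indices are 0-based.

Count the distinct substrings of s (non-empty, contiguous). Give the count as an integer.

427

sorted suffixes:
  #0 SA[0]=29  'a'
  #1 SA[1]=21  'accedebba'
  #2 SA[2]=6  'adcaddcdceccddbaccedebba'
  #3 SA[3]=9  'addcdceccddbaccedebba'
  #4 SA[4]=3  'aebadcaddcdceccddbaccedebba'
  #5 SA[5]=28  'ba'
  #6 SA[6]=20  'baccedebba'
  #7 SA[7]=5  'badcaddcdceccddbaccedebba'
  #8 SA[8]=2  'baebadcaddcdceccddbaccedebba'
  #9 SA[9]=27  'bba'
  #10 SA[10]=8  'caddcdceccddbaccedebba'
  #11 SA[11]=16  'ccddbaccedebba'
  #12 SA[12]=22  'ccedebba'
  #13 SA[13]=12  'cdceccddbaccedebba'
  #14 SA[14]=17  'cddbaccedebba'
  #15 SA[15]=14  'ceccddbaccedebba'
  #16 SA[16]=23  'cedebba'
  #17 SA[17]=19  'dbaccedebba'
  #18 SA[18]=7  'dcaddcdceccddbaccedebba'
  #19 SA[19]=11  'dcdceccddbaccedebba'
  #20 SA[20]=13  'dceccddbaccedebba'
  #21 SA[21]=18  'ddbaccedebba'
  #22 SA[22]=10  'ddcdceccddbaccedebba'
  #23 SA[23]=25  'debba'
  #24 SA[24]=4  'ebadcaddcdceccddbaccedebba'
  #25 SA[25]=1  'ebaebadcaddcdceccddbaccedebba'
  #26 SA[26]=26  'ebba'
  #27 SA[27]=15  'eccddbaccedebba'
  #28 SA[28]=24  'edebba'
  #29 SA[29]=0  'eebaebadcaddcdceccddbaccedebba'

SA = [29, 21, 6, 9, 3, 28, 20, 5, 2, 27, 8, 16, 22, 12, 17, 14, 23, 19, 7, 11, 13, 18, 10, 25, 4, 1, 26, 15, 24, 0]
[i] adj suffixes → lcp
  [1] 29/21 → 1 ('a')
  [2] 21/6 → 1 ('a')
  [3] 6/9 → 2 ('ad')
  [4] 9/3 → 1 ('a')
  [5] 3/28 → 0 ('')
  [6] 28/20 → 2 ('ba')
  [7] 20/5 → 2 ('ba')
  [8] 5/2 → 2 ('ba')
  [9] 2/27 → 1 ('b')
  [10] 27/8 → 0 ('')
  [11] 8/16 → 1 ('c')
  [12] 16/22 → 2 ('cc')
  [13] 22/12 → 1 ('c')
  [14] 12/17 → 2 ('cd')
  [15] 17/14 → 1 ('c')
  [16] 14/23 → 2 ('ce')
  [17] 23/19 → 0 ('')
  [18] 19/7 → 1 ('d')
  [19] 7/11 → 2 ('dc')
  [20] 11/13 → 2 ('dc')
  [21] 13/18 → 1 ('d')
  [22] 18/10 → 2 ('dd')
  [23] 10/25 → 1 ('d')
  [24] 25/4 → 0 ('')
  [25] 4/1 → 3 ('eba')
  [26] 1/26 → 2 ('eb')
  [27] 26/15 → 1 ('e')
  [28] 15/24 → 1 ('e')
  [29] 24/0 → 1 ('e')

n(n+1)/2 = 30·31/2 = 465
Σ LCP = 0 + 1 + 1 + 2 + 1 + 0 + 2 + 2 + 2 + 1 + 0 + 1 + 2 + 1 + 2 + 1 + 2 + 0 + 1 + 2 + 2 + 1 + 2 + 1 + 0 + 3 + 2 + 1 + 1 + 1 = 38
distinct = 465 − 38 = 427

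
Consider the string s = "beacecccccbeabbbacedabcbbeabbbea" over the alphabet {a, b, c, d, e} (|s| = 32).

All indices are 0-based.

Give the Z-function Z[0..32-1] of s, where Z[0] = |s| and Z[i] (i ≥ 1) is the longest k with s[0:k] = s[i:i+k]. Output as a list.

[32, 0, 0, 0, 0, 0, 0, 0, 0, 0, 3, 0, 0, 1, 1, 1, 0, 0, 0, 0, 0, 1, 0, 1, 3, 0, 0, 1, 1, 3, 0, 0]

Z[0]=32
i=1: outside box; Z[1]=0
i=2: outside box; Z[2]=0
i=3: outside box; Z[3]=0
i=4: outside box; Z[4]=0
i=5: outside box; Z[5]=0
i=6: outside box; Z[6]=0
i=7: outside box; Z[7]=0
i=8: outside box; Z[8]=0
i=9: outside box; Z[9]=0
i=10: outside box; Z[10]=3 scan→box=[10,13)
i=11: min(r-i=2, Z[1]=0)=0; Z[11]=0
i=12: min(r-i=1, Z[2]=0)=0; Z[12]=0
i=13: outside box; Z[13]=1 scan→box=[13,14)
i=14: outside box; Z[14]=1 scan→box=[14,15)
i=15: outside box; Z[15]=1 scan→box=[15,16)
i=16: outside box; Z[16]=0
i=17: outside box; Z[17]=0
i=18: outside box; Z[18]=0
i=19: outside box; Z[19]=0
i=20: outside box; Z[20]=0
i=21: outside box; Z[21]=1 scan→box=[21,22)
i=22: outside box; Z[22]=0
i=23: outside box; Z[23]=1 scan→box=[23,24)
i=24: outside box; Z[24]=3 scan→box=[24,27)
i=25: min(r-i=2, Z[1]=0)=0; Z[25]=0
i=26: min(r-i=1, Z[2]=0)=0; Z[26]=0
i=27: outside box; Z[27]=1 scan→box=[27,28)
i=28: outside box; Z[28]=1 scan→box=[28,29)
i=29: outside box; Z[29]=3 scan→box=[29,32)
i=30: min(r-i=2, Z[1]=0)=0; Z[30]=0
i=31: min(r-i=1, Z[2]=0)=0; Z[31]=0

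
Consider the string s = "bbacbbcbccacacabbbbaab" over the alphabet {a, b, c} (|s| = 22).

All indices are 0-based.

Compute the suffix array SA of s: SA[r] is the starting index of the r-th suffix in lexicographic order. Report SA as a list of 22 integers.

[19, 20, 14, 12, 10, 2, 21, 18, 1, 17, 0, 16, 15, 4, 5, 7, 13, 11, 9, 3, 6, 8]

rank→(start, suffix):
  0 → (19, 'aab')
  1 → (20, 'ab')
  2 → (14, 'abbbbaab')
  3 → (12, 'acabbbbaab')
  4 → (10, 'acacabbbbaab')
  5 → (2, 'acbbcbccacacabbbbaab')
  6 → (21, 'b')
  7 → (18, 'baab')
  8 → (1, 'bacbbcbccacacabbbbaab')
  9 → (17, 'bbaab')
  10 → (0, 'bbacbbcbccacacabbbbaab')
  11 → (16, 'bbbaab')
  12 → (15, 'bbbbaab')
  13 → (4, 'bbcbccacacabbbbaab')
  14 → (5, 'bcbccacacabbbbaab')
  15 → (7, 'bccacacabbbbaab')
  16 → (13, 'cabbbbaab')
  17 → (11, 'cacabbbbaab')
  18 → (9, 'cacacabbbbaab')
  19 → (3, 'cbbcbccacacabbbbaab')
  20 → (6, 'cbccacacabbbbaab')
  21 → (8, 'ccacacabbbbaab')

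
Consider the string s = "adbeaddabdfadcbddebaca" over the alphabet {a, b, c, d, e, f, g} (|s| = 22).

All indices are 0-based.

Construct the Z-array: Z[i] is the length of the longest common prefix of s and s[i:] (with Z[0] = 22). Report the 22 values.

Z[0]=22
i=1: i≥r, start 0; Z[1]=0
i=2: i≥r, start 0; Z[2]=0
i=3: i≥r, start 0; Z[3]=0
i=4: i≥r, start 0; Z[4]=2 scan→box=[4,6)
i=5: min(r-i=1, Z[1]=0)=0; Z[5]=0
i=6: i≥r, start 0; Z[6]=0
i=7: i≥r, start 0; Z[7]=1 scan→box=[7,8)
i=8: i≥r, start 0; Z[8]=0
i=9: i≥r, start 0; Z[9]=0
i=10: i≥r, start 0; Z[10]=0
i=11: i≥r, start 0; Z[11]=2 scan→box=[11,13)
i=12: min(r-i=1, Z[1]=0)=0; Z[12]=0
i=13: i≥r, start 0; Z[13]=0
i=14: i≥r, start 0; Z[14]=0
i=15: i≥r, start 0; Z[15]=0
i=16: i≥r, start 0; Z[16]=0
i=17: i≥r, start 0; Z[17]=0
i=18: i≥r, start 0; Z[18]=0
i=19: i≥r, start 0; Z[19]=1 scan→box=[19,20)
i=20: i≥r, start 0; Z[20]=0
i=21: i≥r, start 0; Z[21]=1 scan→box=[21,22)

[22, 0, 0, 0, 2, 0, 0, 1, 0, 0, 0, 2, 0, 0, 0, 0, 0, 0, 0, 1, 0, 1]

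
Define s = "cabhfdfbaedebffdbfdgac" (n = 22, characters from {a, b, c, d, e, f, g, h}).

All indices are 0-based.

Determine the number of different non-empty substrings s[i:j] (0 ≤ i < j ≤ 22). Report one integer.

rank | idx | suffix
   0 |   1 | abhfdfbaedebffdbfdgac
   1 |  20 | ac
   2 |   8 | aedebffdbfdgac
   3 |   7 | baedebffdbfdgac
   4 |  16 | bfdgac
   5 |  12 | bffdbfdgac
   6 |   2 | bhfdfbaedebffdbfdgac
   7 |  21 | c
   8 |   0 | cabhfdfbaedebffdbfdgac
   9 |  15 | dbfdgac
  10 |  10 | debffdbfdgac
  11 |   5 | dfbaedebffdbfdgac
  12 |  18 | dgac
  13 |  11 | ebffdbfdgac
  14 |   9 | edebffdbfdgac
  15 |   6 | fbaedebffdbfdgac
  16 |  14 | fdbfdgac
  17 |   4 | fdfbaedebffdbfdgac
  18 |  17 | fdgac
  19 |  13 | ffdbfdgac
  20 |  19 | gac
  21 |   3 | hfdfbaedebffdbfdgac

SA = [1, 20, 8, 7, 16, 12, 2, 21, 0, 15, 10, 5, 18, 11, 9, 6, 14, 4, 17, 13, 19, 3]
i: (SA[i-1],SA[i]) lcp shared
  1: (1,20) 1 'a'
  2: (20,8) 1 'a'
  3: (8,7) 0 ''
  4: (7,16) 1 'b'
  5: (16,12) 2 'bf'
  6: (12,2) 1 'b'
  7: (2,21) 0 ''
  8: (21,0) 1 'c'
  9: (0,15) 0 ''
  10: (15,10) 1 'd'
  11: (10,5) 1 'd'
  12: (5,18) 1 'd'
  13: (18,11) 0 ''
  14: (11,9) 1 'e'
  15: (9,6) 0 ''
  16: (6,14) 1 'f'
  17: (14,4) 2 'fd'
  18: (4,17) 2 'fd'
  19: (17,13) 1 'f'
  20: (13,19) 0 ''
  21: (19,3) 0 ''

n(n+1)/2 = 22·23/2 = 253
Σ LCP = 0 + 1 + 1 + 0 + 1 + 2 + 1 + 0 + 1 + 0 + 1 + 1 + 1 + 0 + 1 + 0 + 1 + 2 + 2 + 1 + 0 + 0 = 17
distinct = 253 − 17 = 236

236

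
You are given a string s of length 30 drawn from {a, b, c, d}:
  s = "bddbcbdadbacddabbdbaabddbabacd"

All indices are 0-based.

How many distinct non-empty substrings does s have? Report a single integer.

sorted suffixes:
  #0 SA[0]=19  'aabddbabacd'
  #1 SA[1]=25  'abacd'
  #2 SA[2]=14  'abbdbaabddbabacd'
  #3 SA[3]=20  'abddbabacd'
  #4 SA[4]=27  'acd'
  #5 SA[5]=10  'acddabbdbaabddbabacd'
  #6 SA[6]=7  'adbacddabbdbaabddbabacd'
  #7 SA[7]=18  'baabddbabacd'
  #8 SA[8]=24  'babacd'
  #9 SA[9]=26  'bacd'
  #10 SA[10]=9  'bacddabbdbaabddbabacd'
  #11 SA[11]=15  'bbdbaabddbabacd'
  #12 SA[12]=3  'bcbdadbacddabbdbaabddbabacd'
  #13 SA[13]=5  'bdadbacddabbdbaabddbabacd'
  #14 SA[14]=16  'bdbaabddbabacd'
  #15 SA[15]=21  'bddbabacd'
  #16 SA[16]=0  'bddbcbdadbacddabbdbaabddbabacd'
  #17 SA[17]=4  'cbdadbacddabbdbaabddbabacd'
  #18 SA[18]=28  'cd'
  #19 SA[19]=11  'cddabbdbaabddbabacd'
  #20 SA[20]=29  'd'
  #21 SA[21]=13  'dabbdbaabddbabacd'
  #22 SA[22]=6  'dadbacddabbdbaabddbabacd'
  #23 SA[23]=17  'dbaabddbabacd'
  #24 SA[24]=23  'dbabacd'
  #25 SA[25]=8  'dbacddabbdbaabddbabacd'
  #26 SA[26]=2  'dbcbdadbacddabbdbaabddbabacd'
  #27 SA[27]=12  'ddabbdbaabddbabacd'
  #28 SA[28]=22  'ddbabacd'
  #29 SA[29]=1  'ddbcbdadbacddabbdbaabddbabacd'

SA = [19, 25, 14, 20, 27, 10, 7, 18, 24, 26, 9, 15, 3, 5, 16, 21, 0, 4, 28, 11, 29, 13, 6, 17, 23, 8, 2, 12, 22, 1]
i: (SA[i-1],SA[i]) lcp shared
  1: (19,25) 1 'a'
  2: (25,14) 2 'ab'
  3: (14,20) 2 'ab'
  4: (20,27) 1 'a'
  5: (27,10) 3 'acd'
  6: (10,7) 1 'a'
  7: (7,18) 0 ''
  8: (18,24) 2 'ba'
  9: (24,26) 2 'ba'
  10: (26,9) 4 'bacd'
  11: (9,15) 1 'b'
  12: (15,3) 1 'b'
  13: (3,5) 1 'b'
  14: (5,16) 2 'bd'
  15: (16,21) 2 'bd'
  16: (21,0) 4 'bddb'
  17: (0,4) 0 ''
  18: (4,28) 1 'c'
  19: (28,11) 2 'cd'
  20: (11,29) 0 ''
  21: (29,13) 1 'd'
  22: (13,6) 2 'da'
  23: (6,17) 1 'd'
  24: (17,23) 3 'dba'
  25: (23,8) 3 'dba'
  26: (8,2) 2 'db'
  27: (2,12) 1 'd'
  28: (12,22) 2 'dd'
  29: (22,1) 3 'ddb'

n(n+1)/2 = 30·31/2 = 465
Σ LCP = 0 + 1 + 2 + 2 + 1 + 3 + 1 + 0 + 2 + 2 + 4 + 1 + 1 + 1 + 2 + 2 + 4 + 0 + 1 + 2 + 0 + 1 + 2 + 1 + 3 + 3 + 2 + 1 + 2 + 3 = 50
distinct = 465 − 50 = 415

415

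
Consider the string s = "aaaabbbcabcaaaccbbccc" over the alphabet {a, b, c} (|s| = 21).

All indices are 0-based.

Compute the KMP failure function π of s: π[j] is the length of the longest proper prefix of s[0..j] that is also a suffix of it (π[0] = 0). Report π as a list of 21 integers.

[0, 1, 2, 3, 0, 0, 0, 0, 1, 0, 0, 1, 2, 3, 0, 0, 0, 0, 0, 0, 0]

π[0] = 0
j=1 s[j]='a': π[1]=1 (border 'a')
j=2 s[j]='a': π[2]=2 (border 'aa')
j=3 s[j]='a': π[3]=3 (border 'aaa')
j=4 s[j]='b': k: 3→2→1→0; π[4]=0 (border '')
j=5 s[j]='b': π[5]=0 (border '')
j=6 s[j]='b': π[6]=0 (border '')
j=7 s[j]='c': π[7]=0 (border '')
j=8 s[j]='a': π[8]=1 (border 'a')
j=9 s[j]='b': k: 1→0; π[9]=0 (border '')
j=10 s[j]='c': π[10]=0 (border '')
j=11 s[j]='a': π[11]=1 (border 'a')
j=12 s[j]='a': π[12]=2 (border 'aa')
j=13 s[j]='a': π[13]=3 (border 'aaa')
j=14 s[j]='c': k: 3→2→1→0; π[14]=0 (border '')
j=15 s[j]='c': π[15]=0 (border '')
j=16 s[j]='b': π[16]=0 (border '')
j=17 s[j]='b': π[17]=0 (border '')
j=18 s[j]='c': π[18]=0 (border '')
j=19 s[j]='c': π[19]=0 (border '')
j=20 s[j]='c': π[20]=0 (border '')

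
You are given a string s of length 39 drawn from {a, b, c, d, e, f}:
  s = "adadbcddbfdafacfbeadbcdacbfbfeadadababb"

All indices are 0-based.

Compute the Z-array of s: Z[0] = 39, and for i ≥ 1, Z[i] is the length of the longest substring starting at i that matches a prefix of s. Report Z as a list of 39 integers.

Z[0]=39
i=1: fresh scan; Z[1]=0
i=2: fresh scan; Z[2]=2 grow→box=[2,4)
i=3: min(r-i=1, Z[1]=0)=0; Z[3]=0
i=4: fresh scan; Z[4]=0
i=5: fresh scan; Z[5]=0
i=6: fresh scan; Z[6]=0
i=7: fresh scan; Z[7]=0
i=8: fresh scan; Z[8]=0
i=9: fresh scan; Z[9]=0
i=10: fresh scan; Z[10]=0
i=11: fresh scan; Z[11]=1 grow→box=[11,12)
i=12: fresh scan; Z[12]=0
i=13: fresh scan; Z[13]=1 grow→box=[13,14)
i=14: fresh scan; Z[14]=0
i=15: fresh scan; Z[15]=0
i=16: fresh scan; Z[16]=0
i=17: fresh scan; Z[17]=0
i=18: fresh scan; Z[18]=2 grow→box=[18,20)
i=19: min(r-i=1, Z[1]=0)=0; Z[19]=0
i=20: fresh scan; Z[20]=0
i=21: fresh scan; Z[21]=0
i=22: fresh scan; Z[22]=0
i=23: fresh scan; Z[23]=1 grow→box=[23,24)
i=24: fresh scan; Z[24]=0
i=25: fresh scan; Z[25]=0
i=26: fresh scan; Z[26]=0
i=27: fresh scan; Z[27]=0
i=28: fresh scan; Z[28]=0
i=29: fresh scan; Z[29]=0
i=30: fresh scan; Z[30]=4 grow→box=[30,34)
i=31: min(r-i=3, Z[1]=0)=0; Z[31]=0
i=32: min(r-i=2, Z[2]=2)=2; Z[32]=3 grow→box=[32,35)
i=33: min(r-i=2, Z[1]=0)=0; Z[33]=0
i=34: min(r-i=1, Z[2]=2)=1; Z[34]=1
i=35: fresh scan; Z[35]=0
i=36: fresh scan; Z[36]=1 grow→box=[36,37)
i=37: fresh scan; Z[37]=0
i=38: fresh scan; Z[38]=0

[39, 0, 2, 0, 0, 0, 0, 0, 0, 0, 0, 1, 0, 1, 0, 0, 0, 0, 2, 0, 0, 0, 0, 1, 0, 0, 0, 0, 0, 0, 4, 0, 3, 0, 1, 0, 1, 0, 0]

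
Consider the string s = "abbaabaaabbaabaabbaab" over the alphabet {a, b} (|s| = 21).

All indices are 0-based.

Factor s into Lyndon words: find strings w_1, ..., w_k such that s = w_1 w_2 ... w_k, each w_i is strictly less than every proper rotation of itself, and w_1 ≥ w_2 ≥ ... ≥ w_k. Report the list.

["abb", "aab", "aaabbaabaabbaab"]

emit factor 1: 'abb' (i=0, period=3)
emit factor 2: 'aab' (i=3, period=3)
emit factor 3: 'aaabbaabaabbaab' (i=6, period=15)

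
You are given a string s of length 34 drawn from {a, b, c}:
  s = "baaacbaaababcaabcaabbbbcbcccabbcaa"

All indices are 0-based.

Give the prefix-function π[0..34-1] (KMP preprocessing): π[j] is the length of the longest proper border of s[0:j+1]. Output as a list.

π[0] = 0
j=1 s[j]='a': π[1]=0 (border '')
j=2 s[j]='a': π[2]=0 (border '')
j=3 s[j]='a': π[3]=0 (border '')
j=4 s[j]='c': π[4]=0 (border '')
j=5 s[j]='b': π[5]=1 (border 'b')
j=6 s[j]='a': π[6]=2 (border 'ba')
j=7 s[j]='a': π[7]=3 (border 'baa')
j=8 s[j]='a': π[8]=4 (border 'baaa')
j=9 s[j]='b': k: 4→0; π[9]=1 (border 'b')
j=10 s[j]='a': π[10]=2 (border 'ba')
j=11 s[j]='b': k: 2→0; π[11]=1 (border 'b')
j=12 s[j]='c': k: 1→0; π[12]=0 (border '')
j=13 s[j]='a': π[13]=0 (border '')
j=14 s[j]='a': π[14]=0 (border '')
j=15 s[j]='b': π[15]=1 (border 'b')
j=16 s[j]='c': k: 1→0; π[16]=0 (border '')
j=17 s[j]='a': π[17]=0 (border '')
j=18 s[j]='a': π[18]=0 (border '')
j=19 s[j]='b': π[19]=1 (border 'b')
j=20 s[j]='b': k: 1→0; π[20]=1 (border 'b')
j=21 s[j]='b': k: 1→0; π[21]=1 (border 'b')
j=22 s[j]='b': k: 1→0; π[22]=1 (border 'b')
j=23 s[j]='c': k: 1→0; π[23]=0 (border '')
j=24 s[j]='b': π[24]=1 (border 'b')
j=25 s[j]='c': k: 1→0; π[25]=0 (border '')
j=26 s[j]='c': π[26]=0 (border '')
j=27 s[j]='c': π[27]=0 (border '')
j=28 s[j]='a': π[28]=0 (border '')
j=29 s[j]='b': π[29]=1 (border 'b')
j=30 s[j]='b': k: 1→0; π[30]=1 (border 'b')
j=31 s[j]='c': k: 1→0; π[31]=0 (border '')
j=32 s[j]='a': π[32]=0 (border '')
j=33 s[j]='a': π[33]=0 (border '')

[0, 0, 0, 0, 0, 1, 2, 3, 4, 1, 2, 1, 0, 0, 0, 1, 0, 0, 0, 1, 1, 1, 1, 0, 1, 0, 0, 0, 0, 1, 1, 0, 0, 0]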